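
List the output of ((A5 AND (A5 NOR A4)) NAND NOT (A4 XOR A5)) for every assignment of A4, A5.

A4 | A5 | Output
----------------
0 | 0 | 1
0 | 1 | 1
1 | 0 | 1
1 | 1 | 1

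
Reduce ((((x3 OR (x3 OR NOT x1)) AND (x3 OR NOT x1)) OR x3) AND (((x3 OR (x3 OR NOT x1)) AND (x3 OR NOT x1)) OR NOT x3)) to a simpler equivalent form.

By distribution ((E OR v) AND (E OR NOT v) = E) then absorption (E AND (E OR v) = E):
= (x3 OR NOT x1)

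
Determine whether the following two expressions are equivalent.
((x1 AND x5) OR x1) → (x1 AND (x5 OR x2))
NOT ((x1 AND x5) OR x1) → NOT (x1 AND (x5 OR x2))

No, Inverse is not equivalent to original (counterexample: x2=0, x1=1, x5=0)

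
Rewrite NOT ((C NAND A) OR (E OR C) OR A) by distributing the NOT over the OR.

NOT (C NAND A) AND NOT (E OR C) AND NOT A
De Morgan's: NOT(OR of terms) = AND of negations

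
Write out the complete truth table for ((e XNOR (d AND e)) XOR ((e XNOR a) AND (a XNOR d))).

a | e | d | Output
------------------
0 | 0 | 0 | 0
0 | 0 | 1 | 1
0 | 1 | 0 | 0
0 | 1 | 1 | 1
1 | 0 | 0 | 1
1 | 0 | 1 | 1
1 | 1 | 0 | 0
1 | 1 | 1 | 0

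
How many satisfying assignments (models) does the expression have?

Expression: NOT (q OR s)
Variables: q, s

Satisfying assignments: (0,0)
Count: 1 out of 4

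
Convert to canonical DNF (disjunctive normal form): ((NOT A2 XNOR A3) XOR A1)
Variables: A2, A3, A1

(NOT A2 AND NOT A3 AND A1) OR (NOT A2 AND A3 AND NOT A1) OR (A2 AND NOT A3 AND NOT A1) OR (A2 AND A3 AND A1)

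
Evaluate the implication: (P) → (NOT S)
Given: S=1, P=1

Antecedent (P) = 1; consequent (NOT S) = 0.
1 → 0 = 0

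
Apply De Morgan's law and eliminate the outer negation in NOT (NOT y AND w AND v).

y OR NOT w OR NOT v
De Morgan's: NOT(AND of terms) = OR of negations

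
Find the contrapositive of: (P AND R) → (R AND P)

Contrapositive: NOT (R AND P) → NOT (P AND R)
Note: A statement and its contrapositive are logically equivalent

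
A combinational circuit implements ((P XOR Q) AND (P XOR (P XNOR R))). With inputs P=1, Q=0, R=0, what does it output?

Substituting: ((1 XOR 0) AND (1 XOR (1 XNOR 0)))
= 1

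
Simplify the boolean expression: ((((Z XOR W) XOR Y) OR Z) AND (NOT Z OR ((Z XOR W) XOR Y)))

By distribution ((E OR v) AND (E OR NOT v) = E):
= ((Z XOR W) XOR Y)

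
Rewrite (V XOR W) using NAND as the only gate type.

((V NAND (V NAND W)) NAND (W NAND (V NAND W)))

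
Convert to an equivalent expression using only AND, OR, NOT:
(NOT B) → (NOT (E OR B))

B OR (NOT (E OR B))
(Implication elimination: A → B = NOT A OR B)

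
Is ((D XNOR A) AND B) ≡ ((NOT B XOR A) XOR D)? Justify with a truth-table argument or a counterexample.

No. Counterexample: with A=0, B=0, D=0, Expression 1 = 0 but Expression 2 = 1.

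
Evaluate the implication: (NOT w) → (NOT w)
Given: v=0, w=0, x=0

Antecedent (NOT w) = 1; consequent (NOT w) = 1.
1 → 1 = 1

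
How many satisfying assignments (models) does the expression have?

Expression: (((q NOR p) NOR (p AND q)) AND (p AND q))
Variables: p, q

No assignment satisfies the expression.
Count: 0 out of 4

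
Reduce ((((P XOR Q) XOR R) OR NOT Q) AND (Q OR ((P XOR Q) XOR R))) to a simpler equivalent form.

By distribution ((E OR v) AND (E OR NOT v) = E):
= ((P XOR Q) XOR R)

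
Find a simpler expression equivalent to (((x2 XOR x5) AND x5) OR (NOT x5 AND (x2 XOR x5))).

By distribution ((E AND v) OR (E AND NOT v) = E):
= (x2 XOR x5)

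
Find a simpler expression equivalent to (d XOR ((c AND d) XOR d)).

By XOR self-cancellation ((E XOR v) XOR v = E):
= (c AND d)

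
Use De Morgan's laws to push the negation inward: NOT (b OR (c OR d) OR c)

NOT b AND NOT (c OR d) AND NOT c
De Morgan's: NOT(OR of terms) = AND of negations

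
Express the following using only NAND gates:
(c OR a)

((c NAND c) NAND (a NAND a))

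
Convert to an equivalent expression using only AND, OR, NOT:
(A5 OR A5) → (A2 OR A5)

NOT (A5 OR A5) OR (A2 OR A5)
(Implication elimination: A → B = NOT A OR B)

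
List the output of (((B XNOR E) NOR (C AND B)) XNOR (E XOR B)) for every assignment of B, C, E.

B | C | E | Output
------------------
0 | 0 | 0 | 1
0 | 0 | 1 | 1
0 | 1 | 0 | 1
0 | 1 | 1 | 1
1 | 0 | 0 | 1
1 | 0 | 1 | 1
1 | 1 | 0 | 0
1 | 1 | 1 | 1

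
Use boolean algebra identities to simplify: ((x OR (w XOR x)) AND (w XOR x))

By absorption (E AND (E OR v) = E):
= (w XOR x)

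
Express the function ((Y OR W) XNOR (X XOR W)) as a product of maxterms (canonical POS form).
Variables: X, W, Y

ΠM(1, 4, 6, 7) = (X OR W OR NOT Y) AND (NOT X OR W OR Y) AND (NOT X OR NOT W OR Y) AND (NOT X OR NOT W OR NOT Y)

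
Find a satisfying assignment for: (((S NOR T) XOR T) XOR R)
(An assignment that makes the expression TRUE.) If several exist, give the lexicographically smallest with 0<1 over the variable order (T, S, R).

T=0, S=0, R=0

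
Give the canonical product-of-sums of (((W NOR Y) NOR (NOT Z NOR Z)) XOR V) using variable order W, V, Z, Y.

ΠM(0, 2, 5, 7, 12, 13, 14, 15) = (W OR V OR Z OR Y) AND (W OR V OR NOT Z OR Y) AND (W OR NOT V OR Z OR NOT Y) AND (W OR NOT V OR NOT Z OR NOT Y) AND (NOT W OR NOT V OR Z OR Y) AND (NOT W OR NOT V OR Z OR NOT Y) AND (NOT W OR NOT V OR NOT Z OR Y) AND (NOT W OR NOT V OR NOT Z OR NOT Y)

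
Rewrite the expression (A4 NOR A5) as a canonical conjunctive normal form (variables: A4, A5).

(A4 OR NOT A5) AND (NOT A4 OR A5) AND (NOT A4 OR NOT A5)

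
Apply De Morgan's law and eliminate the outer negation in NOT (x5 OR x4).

NOT x5 AND NOT x4
De Morgan's: NOT(OR of terms) = AND of negations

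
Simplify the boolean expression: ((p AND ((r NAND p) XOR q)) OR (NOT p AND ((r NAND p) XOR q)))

By distribution ((E AND v) OR (E AND NOT v) = E):
= ((r NAND p) XOR q)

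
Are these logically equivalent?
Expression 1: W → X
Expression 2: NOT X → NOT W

Yes, Contrapositive is always equivalent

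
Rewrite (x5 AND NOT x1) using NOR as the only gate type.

((x5 NOR x5) NOR ((x1 NOR x1) NOR (x1 NOR x1)))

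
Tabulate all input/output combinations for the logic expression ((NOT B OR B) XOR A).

B | A | Output
--------------
0 | 0 | 1
0 | 1 | 0
1 | 0 | 1
1 | 1 | 0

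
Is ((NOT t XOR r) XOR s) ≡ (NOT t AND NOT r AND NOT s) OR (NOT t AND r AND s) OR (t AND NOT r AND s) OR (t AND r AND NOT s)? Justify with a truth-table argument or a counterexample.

Yes, they are equivalent — the two output columns agree on all 8 assignments:
t | r | s | Expression 1 | Expression 2
---------------------------------------
0 | 0 | 0 | 1 | 1
0 | 0 | 1 | 0 | 0
0 | 1 | 0 | 0 | 0
0 | 1 | 1 | 1 | 1
1 | 0 | 0 | 0 | 0
1 | 0 | 1 | 1 | 1
1 | 1 | 0 | 1 | 1
1 | 1 | 1 | 0 | 0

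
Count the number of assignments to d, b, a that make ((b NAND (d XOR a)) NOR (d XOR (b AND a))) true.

No assignment satisfies the expression.
Count: 0 out of 8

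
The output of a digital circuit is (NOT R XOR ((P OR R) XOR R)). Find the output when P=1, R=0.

Substituting: (NOT 0 XOR ((1 OR 0) XOR 0))
= 0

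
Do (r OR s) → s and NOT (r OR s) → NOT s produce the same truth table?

No, Inverse is not equivalent to original (counterexample: r=1, s=0)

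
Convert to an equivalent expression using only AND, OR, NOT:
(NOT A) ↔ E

((NOT A) AND E) OR (A AND NOT E)
(Biconditional = both true or both false)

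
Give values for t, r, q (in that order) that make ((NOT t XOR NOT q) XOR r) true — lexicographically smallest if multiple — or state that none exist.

t=0, r=0, q=1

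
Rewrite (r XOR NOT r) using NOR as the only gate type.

((((r NOR (r NOR r)) NOR (r NOR (r NOR r))) NOR ((r NOR (r NOR r)) NOR (r NOR (r NOR r)))) NOR ((((r NOR r) NOR ((r NOR r) NOR (r NOR r))) NOR ((r NOR r) NOR ((r NOR r) NOR (r NOR r)))) NOR (((r NOR r) NOR ((r NOR r) NOR (r NOR r))) NOR ((r NOR r) NOR ((r NOR r) NOR (r NOR r))))))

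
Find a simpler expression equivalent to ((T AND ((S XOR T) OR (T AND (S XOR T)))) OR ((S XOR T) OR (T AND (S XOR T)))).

By absorption (E OR (E AND v) = E) then absorption (E OR (E AND v) = E):
= (S XOR T)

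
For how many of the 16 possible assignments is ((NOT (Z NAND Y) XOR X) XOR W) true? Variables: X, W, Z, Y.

Satisfying assignments: (0,0,1,1), (0,1,0,0), (0,1,0,1), (0,1,1,0), (1,0,0,0), (1,0,0,1), (1,0,1,0), (1,1,1,1)
Count: 8 out of 16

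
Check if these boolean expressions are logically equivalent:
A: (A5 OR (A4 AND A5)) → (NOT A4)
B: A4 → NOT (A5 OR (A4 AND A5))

Yes, Contrapositive is always equivalent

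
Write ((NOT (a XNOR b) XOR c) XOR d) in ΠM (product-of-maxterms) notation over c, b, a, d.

ΠM(0, 3, 5, 6, 9, 10, 12, 15) = (c OR b OR a OR d) AND (c OR b OR NOT a OR NOT d) AND (c OR NOT b OR a OR NOT d) AND (c OR NOT b OR NOT a OR d) AND (NOT c OR b OR a OR NOT d) AND (NOT c OR b OR NOT a OR d) AND (NOT c OR NOT b OR a OR d) AND (NOT c OR NOT b OR NOT a OR NOT d)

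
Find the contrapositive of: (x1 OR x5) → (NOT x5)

Contrapositive: x5 → NOT (x1 OR x5)
Note: A statement and its contrapositive are logically equivalent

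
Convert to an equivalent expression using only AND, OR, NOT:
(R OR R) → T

NOT (R OR R) OR T
(Implication elimination: A → B = NOT A OR B)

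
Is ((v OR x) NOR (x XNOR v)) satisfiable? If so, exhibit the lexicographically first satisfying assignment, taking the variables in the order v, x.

UNSATISFIABLE - no assignment makes this expression true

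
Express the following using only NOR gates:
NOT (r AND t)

(((r NOR r) NOR (t NOR t)) NOR ((r NOR r) NOR (t NOR t)))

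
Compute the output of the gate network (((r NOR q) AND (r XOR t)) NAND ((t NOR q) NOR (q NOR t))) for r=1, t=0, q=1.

Substituting: (((1 NOR 1) AND (1 XOR 0)) NAND ((0 NOR 1) NOR (1 NOR 0)))
= 1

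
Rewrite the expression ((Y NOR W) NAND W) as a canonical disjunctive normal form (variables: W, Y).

(NOT W AND NOT Y) OR (NOT W AND Y) OR (W AND NOT Y) OR (W AND Y)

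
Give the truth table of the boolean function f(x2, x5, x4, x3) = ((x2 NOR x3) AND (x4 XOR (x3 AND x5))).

x2 | x5 | x4 | x3 | Output
--------------------------
0 | 0 | 0 | 0 | 0
0 | 0 | 0 | 1 | 0
0 | 0 | 1 | 0 | 1
0 | 0 | 1 | 1 | 0
0 | 1 | 0 | 0 | 0
0 | 1 | 0 | 1 | 0
0 | 1 | 1 | 0 | 1
0 | 1 | 1 | 1 | 0
1 | 0 | 0 | 0 | 0
1 | 0 | 0 | 1 | 0
1 | 0 | 1 | 0 | 0
1 | 0 | 1 | 1 | 0
1 | 1 | 0 | 0 | 0
1 | 1 | 0 | 1 | 0
1 | 1 | 1 | 0 | 0
1 | 1 | 1 | 1 | 0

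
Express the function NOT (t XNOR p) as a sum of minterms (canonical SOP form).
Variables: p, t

Σm(1, 2) = (NOT p AND t) OR (p AND NOT t)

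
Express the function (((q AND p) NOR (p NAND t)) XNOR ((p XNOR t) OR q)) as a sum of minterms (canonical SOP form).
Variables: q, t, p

Σm(1, 2, 3) = (NOT q AND NOT t AND p) OR (NOT q AND t AND NOT p) OR (NOT q AND t AND p)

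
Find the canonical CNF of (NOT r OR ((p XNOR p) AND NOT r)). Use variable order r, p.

(NOT r OR p) AND (NOT r OR NOT p)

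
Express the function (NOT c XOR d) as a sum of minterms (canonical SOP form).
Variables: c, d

Σm(0, 3) = (NOT c AND NOT d) OR (c AND d)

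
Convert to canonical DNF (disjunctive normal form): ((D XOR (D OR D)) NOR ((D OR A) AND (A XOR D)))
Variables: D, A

(NOT D AND NOT A) OR (D AND A)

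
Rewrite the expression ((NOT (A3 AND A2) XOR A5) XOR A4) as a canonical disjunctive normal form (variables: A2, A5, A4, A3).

(NOT A2 AND NOT A5 AND NOT A4 AND NOT A3) OR (NOT A2 AND NOT A5 AND NOT A4 AND A3) OR (NOT A2 AND A5 AND A4 AND NOT A3) OR (NOT A2 AND A5 AND A4 AND A3) OR (A2 AND NOT A5 AND NOT A4 AND NOT A3) OR (A2 AND NOT A5 AND A4 AND A3) OR (A2 AND A5 AND NOT A4 AND A3) OR (A2 AND A5 AND A4 AND NOT A3)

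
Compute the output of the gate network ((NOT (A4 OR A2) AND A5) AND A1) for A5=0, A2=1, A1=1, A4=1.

Substituting: ((NOT (1 OR 1) AND 0) AND 1)
= 0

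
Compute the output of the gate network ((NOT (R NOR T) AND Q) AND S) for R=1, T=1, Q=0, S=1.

Substituting: ((NOT (1 NOR 1) AND 0) AND 1)
= 0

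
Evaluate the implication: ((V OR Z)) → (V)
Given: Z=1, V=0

Antecedent ((V OR Z)) = 1; consequent (V) = 0.
1 → 0 = 0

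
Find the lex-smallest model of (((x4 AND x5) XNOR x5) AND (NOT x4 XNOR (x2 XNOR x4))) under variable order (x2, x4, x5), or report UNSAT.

x2=0, x4=0, x5=0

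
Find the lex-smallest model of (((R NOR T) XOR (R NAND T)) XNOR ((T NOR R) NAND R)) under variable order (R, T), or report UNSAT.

R=0, T=1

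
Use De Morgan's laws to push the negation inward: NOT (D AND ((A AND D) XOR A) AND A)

NOT D OR NOT ((A AND D) XOR A) OR NOT A
De Morgan's: NOT(AND of terms) = OR of negations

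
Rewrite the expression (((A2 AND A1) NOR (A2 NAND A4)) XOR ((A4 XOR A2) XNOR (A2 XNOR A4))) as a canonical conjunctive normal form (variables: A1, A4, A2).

(A1 OR A4 OR A2) AND (A1 OR A4 OR NOT A2) AND (A1 OR NOT A4 OR A2) AND (NOT A1 OR A4 OR A2) AND (NOT A1 OR A4 OR NOT A2) AND (NOT A1 OR NOT A4 OR A2) AND (NOT A1 OR NOT A4 OR NOT A2)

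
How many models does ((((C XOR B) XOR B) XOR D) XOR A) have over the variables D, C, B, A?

Satisfying assignments: (0,0,0,1), (0,0,1,1), (0,1,0,0), (0,1,1,0), (1,0,0,0), (1,0,1,0), (1,1,0,1), (1,1,1,1)
Count: 8 out of 16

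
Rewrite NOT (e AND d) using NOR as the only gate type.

(((e NOR e) NOR (d NOR d)) NOR ((e NOR e) NOR (d NOR d)))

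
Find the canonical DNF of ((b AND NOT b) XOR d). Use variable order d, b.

(d AND NOT b) OR (d AND b)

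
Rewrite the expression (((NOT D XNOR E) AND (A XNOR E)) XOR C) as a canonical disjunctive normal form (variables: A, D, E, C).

(NOT A AND NOT D AND NOT E AND C) OR (NOT A AND NOT D AND E AND C) OR (NOT A AND D AND NOT E AND NOT C) OR (NOT A AND D AND E AND C) OR (A AND NOT D AND NOT E AND C) OR (A AND NOT D AND E AND NOT C) OR (A AND D AND NOT E AND C) OR (A AND D AND E AND C)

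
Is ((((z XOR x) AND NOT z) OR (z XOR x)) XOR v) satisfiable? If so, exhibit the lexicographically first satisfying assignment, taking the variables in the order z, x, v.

z=0, x=0, v=1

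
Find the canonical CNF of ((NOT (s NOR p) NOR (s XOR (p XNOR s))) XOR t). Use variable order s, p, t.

(s OR p OR t) AND (s OR NOT p OR t) AND (NOT s OR p OR t) AND (NOT s OR NOT p OR t)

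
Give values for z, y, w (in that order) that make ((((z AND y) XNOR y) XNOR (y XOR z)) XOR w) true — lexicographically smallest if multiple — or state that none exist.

z=0, y=0, w=1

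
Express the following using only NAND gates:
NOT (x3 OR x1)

(((x3 NAND x3) NAND (x1 NAND x1)) NAND ((x3 NAND x3) NAND (x1 NAND x1)))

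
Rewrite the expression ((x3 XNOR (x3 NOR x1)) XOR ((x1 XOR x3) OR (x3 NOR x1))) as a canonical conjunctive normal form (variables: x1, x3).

(NOT x1 OR x3) AND (NOT x1 OR NOT x3)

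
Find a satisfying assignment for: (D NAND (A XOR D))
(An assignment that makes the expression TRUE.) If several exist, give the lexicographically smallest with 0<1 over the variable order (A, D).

A=0, D=0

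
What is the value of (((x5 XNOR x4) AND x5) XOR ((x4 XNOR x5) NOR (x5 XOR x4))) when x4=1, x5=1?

Substituting: (((1 XNOR 1) AND 1) XOR ((1 XNOR 1) NOR (1 XOR 1)))
= 1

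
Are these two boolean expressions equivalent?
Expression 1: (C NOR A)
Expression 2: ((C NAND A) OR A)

No. Counterexample: with C=0, A=1, Expression 1 = 0 but Expression 2 = 1.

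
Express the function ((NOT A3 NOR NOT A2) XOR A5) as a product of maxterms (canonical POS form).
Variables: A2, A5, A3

ΠM(0, 1, 4, 7) = (A2 OR A5 OR A3) AND (A2 OR A5 OR NOT A3) AND (NOT A2 OR A5 OR A3) AND (NOT A2 OR NOT A5 OR NOT A3)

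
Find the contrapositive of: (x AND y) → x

Contrapositive: NOT x → NOT (x AND y)
Note: A statement and its contrapositive are logically equivalent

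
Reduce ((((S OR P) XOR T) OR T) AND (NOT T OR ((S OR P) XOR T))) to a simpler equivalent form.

By distribution ((E OR v) AND (E OR NOT v) = E):
= ((S OR P) XOR T)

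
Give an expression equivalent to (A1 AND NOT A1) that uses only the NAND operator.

((A1 NAND (A1 NAND A1)) NAND (A1 NAND (A1 NAND A1)))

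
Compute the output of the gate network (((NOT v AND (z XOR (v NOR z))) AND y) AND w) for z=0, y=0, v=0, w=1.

Substituting: (((NOT 0 AND (0 XOR (0 NOR 0))) AND 0) AND 1)
= 0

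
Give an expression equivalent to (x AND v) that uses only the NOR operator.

((x NOR x) NOR (v NOR v))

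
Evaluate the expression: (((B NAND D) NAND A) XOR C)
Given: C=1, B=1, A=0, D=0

Substituting: (((1 NAND 0) NAND 0) XOR 1)
= 0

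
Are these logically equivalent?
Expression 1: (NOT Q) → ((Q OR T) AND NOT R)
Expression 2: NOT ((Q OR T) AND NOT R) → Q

Yes, Contrapositive is always equivalent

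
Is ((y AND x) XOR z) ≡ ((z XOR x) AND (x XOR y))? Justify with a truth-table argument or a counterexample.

No. Counterexample: with y=0, x=0, z=1, Expression 1 = 1 but Expression 2 = 0.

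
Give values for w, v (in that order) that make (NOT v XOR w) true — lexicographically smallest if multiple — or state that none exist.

w=0, v=0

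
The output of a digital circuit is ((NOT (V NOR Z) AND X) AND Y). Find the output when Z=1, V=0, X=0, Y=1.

Substituting: ((NOT (0 NOR 1) AND 0) AND 1)
= 0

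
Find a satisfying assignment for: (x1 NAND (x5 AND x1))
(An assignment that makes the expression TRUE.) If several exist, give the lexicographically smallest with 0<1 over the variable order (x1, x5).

x1=0, x5=0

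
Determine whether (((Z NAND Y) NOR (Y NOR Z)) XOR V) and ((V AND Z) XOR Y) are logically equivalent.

No. Counterexample: with Z=0, Y=0, V=1, Expression 1 = 1 but Expression 2 = 0.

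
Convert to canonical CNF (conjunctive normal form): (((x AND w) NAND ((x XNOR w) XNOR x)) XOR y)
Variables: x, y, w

(x OR NOT y OR w) AND (x OR NOT y OR NOT w) AND (NOT x OR y OR NOT w) AND (NOT x OR NOT y OR w)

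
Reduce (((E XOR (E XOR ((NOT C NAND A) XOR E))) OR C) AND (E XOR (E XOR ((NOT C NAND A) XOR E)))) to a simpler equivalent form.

By absorption (E AND (E OR v) = E) then XOR self-cancellation ((E XOR v) XOR v = E):
= ((NOT C NAND A) XOR E)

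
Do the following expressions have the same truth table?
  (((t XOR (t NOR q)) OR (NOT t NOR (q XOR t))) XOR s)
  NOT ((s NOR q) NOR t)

No. Counterexample: with q=0, s=1, t=1, Expression 1 = 0 but Expression 2 = 1.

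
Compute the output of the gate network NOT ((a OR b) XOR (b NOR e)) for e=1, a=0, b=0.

Substituting: NOT ((0 OR 0) XOR (0 NOR 1))
= 1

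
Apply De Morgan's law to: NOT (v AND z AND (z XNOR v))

NOT v OR NOT z OR NOT (z XNOR v)
De Morgan's: NOT(AND of terms) = OR of negations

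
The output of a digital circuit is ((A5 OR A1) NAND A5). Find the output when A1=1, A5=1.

Substituting: ((1 OR 1) NAND 1)
= 0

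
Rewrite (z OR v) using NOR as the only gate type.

((z NOR v) NOR (z NOR v))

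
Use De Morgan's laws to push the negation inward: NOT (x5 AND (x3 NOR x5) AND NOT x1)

NOT x5 OR NOT (x3 NOR x5) OR x1
De Morgan's: NOT(AND of terms) = OR of negations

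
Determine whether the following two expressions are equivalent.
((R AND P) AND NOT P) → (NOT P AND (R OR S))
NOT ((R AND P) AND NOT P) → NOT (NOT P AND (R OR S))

No, Inverse is not equivalent to original (counterexample: P=0, R=0, S=1)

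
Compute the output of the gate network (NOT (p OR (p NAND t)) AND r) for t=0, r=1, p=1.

Substituting: (NOT (1 OR (1 NAND 0)) AND 1)
= 0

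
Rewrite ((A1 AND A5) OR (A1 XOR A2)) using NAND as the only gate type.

((((A1 NAND A5) NAND (A1 NAND A5)) NAND ((A1 NAND A5) NAND (A1 NAND A5))) NAND (((A1 NAND (A1 NAND A2)) NAND (A2 NAND (A1 NAND A2))) NAND ((A1 NAND (A1 NAND A2)) NAND (A2 NAND (A1 NAND A2)))))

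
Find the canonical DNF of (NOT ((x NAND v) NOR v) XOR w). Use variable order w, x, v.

(NOT w AND NOT x AND NOT v) OR (NOT w AND NOT x AND v) OR (NOT w AND x AND NOT v) OR (NOT w AND x AND v)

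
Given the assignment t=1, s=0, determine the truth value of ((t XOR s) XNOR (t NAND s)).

Substituting: ((1 XOR 0) XNOR (1 NAND 0))
= 1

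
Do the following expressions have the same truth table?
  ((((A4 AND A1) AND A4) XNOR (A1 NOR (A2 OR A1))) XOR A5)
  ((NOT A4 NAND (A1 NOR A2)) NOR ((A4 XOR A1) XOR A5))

No. Counterexample: with A5=0, A2=0, A1=0, A4=0, Expression 1 = 0 but Expression 2 = 1.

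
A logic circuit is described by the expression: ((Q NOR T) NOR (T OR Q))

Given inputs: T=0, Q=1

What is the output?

Substituting: ((1 NOR 0) NOR (0 OR 1))
= 0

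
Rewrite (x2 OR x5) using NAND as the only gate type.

((x2 NAND x2) NAND (x5 NAND x5))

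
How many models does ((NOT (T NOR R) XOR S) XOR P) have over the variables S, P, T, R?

Satisfying assignments: (0,0,0,1), (0,0,1,0), (0,0,1,1), (0,1,0,0), (1,0,0,0), (1,1,0,1), (1,1,1,0), (1,1,1,1)
Count: 8 out of 16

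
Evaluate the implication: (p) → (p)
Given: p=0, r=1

Antecedent (p) = 0; consequent (p) = 0.
0 → 0 = 1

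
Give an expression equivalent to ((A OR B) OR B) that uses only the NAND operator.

((((A NAND A) NAND (B NAND B)) NAND ((A NAND A) NAND (B NAND B))) NAND (B NAND B))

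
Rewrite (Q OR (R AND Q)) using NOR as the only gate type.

((Q NOR ((R NOR R) NOR (Q NOR Q))) NOR (Q NOR ((R NOR R) NOR (Q NOR Q))))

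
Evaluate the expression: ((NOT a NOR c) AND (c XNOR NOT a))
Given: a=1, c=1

Substituting: ((NOT 1 NOR 1) AND (1 XNOR NOT 1))
= 0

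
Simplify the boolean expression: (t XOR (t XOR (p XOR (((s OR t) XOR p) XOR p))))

By XOR self-cancellation ((E XOR v) XOR v = E) then XOR self-cancellation ((E XOR v) XOR v = E):
= ((s OR t) XOR p)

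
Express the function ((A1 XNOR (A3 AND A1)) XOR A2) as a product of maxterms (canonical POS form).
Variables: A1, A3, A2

ΠM(1, 3, 4, 7) = (A1 OR A3 OR NOT A2) AND (A1 OR NOT A3 OR NOT A2) AND (NOT A1 OR A3 OR A2) AND (NOT A1 OR NOT A3 OR NOT A2)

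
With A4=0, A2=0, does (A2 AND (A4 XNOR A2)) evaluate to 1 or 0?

Substituting: (0 AND (0 XNOR 0))
= 0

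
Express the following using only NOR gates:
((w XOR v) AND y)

((((((w NOR v) NOR (w NOR v)) NOR ((w NOR v) NOR (w NOR v))) NOR ((((w NOR w) NOR (v NOR v)) NOR ((w NOR w) NOR (v NOR v))) NOR (((w NOR w) NOR (v NOR v)) NOR ((w NOR w) NOR (v NOR v))))) NOR ((((w NOR v) NOR (w NOR v)) NOR ((w NOR v) NOR (w NOR v))) NOR ((((w NOR w) NOR (v NOR v)) NOR ((w NOR w) NOR (v NOR v))) NOR (((w NOR w) NOR (v NOR v)) NOR ((w NOR w) NOR (v NOR v)))))) NOR (y NOR y))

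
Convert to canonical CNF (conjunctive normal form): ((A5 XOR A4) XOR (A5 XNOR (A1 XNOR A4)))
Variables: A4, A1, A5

(A4 OR A1 OR A5) AND (A4 OR A1 OR NOT A5) AND (NOT A4 OR A1 OR A5) AND (NOT A4 OR A1 OR NOT A5)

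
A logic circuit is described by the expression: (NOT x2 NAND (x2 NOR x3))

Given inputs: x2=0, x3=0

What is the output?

Substituting: (NOT 0 NAND (0 NOR 0))
= 0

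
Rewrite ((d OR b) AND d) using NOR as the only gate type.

((((d NOR b) NOR (d NOR b)) NOR ((d NOR b) NOR (d NOR b))) NOR (d NOR d))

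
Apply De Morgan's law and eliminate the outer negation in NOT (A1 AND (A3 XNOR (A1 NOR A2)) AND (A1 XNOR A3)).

NOT A1 OR NOT (A3 XNOR (A1 NOR A2)) OR NOT (A1 XNOR A3)
De Morgan's: NOT(AND of terms) = OR of negations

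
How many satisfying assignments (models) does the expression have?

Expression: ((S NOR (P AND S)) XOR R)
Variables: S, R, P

Satisfying assignments: (0,0,0), (0,0,1), (1,1,0), (1,1,1)
Count: 4 out of 8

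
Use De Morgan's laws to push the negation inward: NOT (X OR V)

NOT X AND NOT V
De Morgan's: NOT(OR of terms) = AND of negations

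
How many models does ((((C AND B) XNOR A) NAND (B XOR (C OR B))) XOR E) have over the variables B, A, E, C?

Satisfying assignments: (0,0,0,0), (0,0,1,1), (0,1,0,0), (0,1,0,1), (1,0,0,0), (1,0,0,1), (1,1,0,0), (1,1,0,1)
Count: 8 out of 16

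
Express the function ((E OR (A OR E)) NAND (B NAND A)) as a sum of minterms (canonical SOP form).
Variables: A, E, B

Σm(0, 1, 5, 7) = (NOT A AND NOT E AND NOT B) OR (NOT A AND NOT E AND B) OR (A AND NOT E AND B) OR (A AND E AND B)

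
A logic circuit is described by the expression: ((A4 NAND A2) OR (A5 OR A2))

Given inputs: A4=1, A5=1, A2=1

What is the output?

Substituting: ((1 NAND 1) OR (1 OR 1))
= 1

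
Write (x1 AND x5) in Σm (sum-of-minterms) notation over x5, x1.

Σm(3) = (x5 AND x1)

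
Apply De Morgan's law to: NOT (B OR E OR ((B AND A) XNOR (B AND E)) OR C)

NOT B AND NOT E AND NOT ((B AND A) XNOR (B AND E)) AND NOT C
De Morgan's: NOT(OR of terms) = AND of negations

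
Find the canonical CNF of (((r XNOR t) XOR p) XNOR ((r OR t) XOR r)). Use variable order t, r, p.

(t OR r OR p) AND (t OR NOT r OR NOT p) AND (NOT t OR r OR p) AND (NOT t OR NOT r OR p)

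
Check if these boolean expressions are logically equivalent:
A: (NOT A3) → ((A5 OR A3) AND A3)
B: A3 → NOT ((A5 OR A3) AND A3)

No, Inverse is not equivalent to original (counterexample: A4=0, A3=0, A5=0)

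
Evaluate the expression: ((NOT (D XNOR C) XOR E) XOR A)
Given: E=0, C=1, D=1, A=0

Substituting: ((NOT (1 XNOR 1) XOR 0) XOR 0)
= 0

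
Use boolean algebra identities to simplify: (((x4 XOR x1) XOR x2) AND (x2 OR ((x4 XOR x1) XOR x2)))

By absorption (E AND (E OR v) = E):
= ((x4 XOR x1) XOR x2)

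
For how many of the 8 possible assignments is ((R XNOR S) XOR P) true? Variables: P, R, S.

Satisfying assignments: (0,0,0), (0,1,1), (1,0,1), (1,1,0)
Count: 4 out of 8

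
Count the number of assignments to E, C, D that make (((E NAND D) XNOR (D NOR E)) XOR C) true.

Satisfying assignments: (0,0,0), (0,1,1), (1,0,1), (1,1,0)
Count: 4 out of 8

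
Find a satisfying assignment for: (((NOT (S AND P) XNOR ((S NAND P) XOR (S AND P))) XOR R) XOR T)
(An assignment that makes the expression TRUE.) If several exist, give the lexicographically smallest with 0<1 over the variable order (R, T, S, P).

R=0, T=0, S=0, P=0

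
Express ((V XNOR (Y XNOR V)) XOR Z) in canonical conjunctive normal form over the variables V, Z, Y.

(V OR Z OR Y) AND (V OR NOT Z OR NOT Y) AND (NOT V OR Z OR Y) AND (NOT V OR NOT Z OR NOT Y)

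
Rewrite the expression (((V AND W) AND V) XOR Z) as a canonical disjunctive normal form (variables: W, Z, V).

(NOT W AND Z AND NOT V) OR (NOT W AND Z AND V) OR (W AND NOT Z AND V) OR (W AND Z AND NOT V)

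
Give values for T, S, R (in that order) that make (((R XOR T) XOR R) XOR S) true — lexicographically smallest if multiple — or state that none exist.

T=0, S=1, R=0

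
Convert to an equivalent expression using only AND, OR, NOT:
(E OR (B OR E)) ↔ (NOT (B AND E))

((E OR (B OR E)) AND (NOT (B AND E))) OR (NOT (E OR (B OR E)) AND (B AND E))
(Biconditional = both true or both false)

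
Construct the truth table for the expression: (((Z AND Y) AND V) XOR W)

V | Z | Y | W | Output
----------------------
0 | 0 | 0 | 0 | 0
0 | 0 | 0 | 1 | 1
0 | 0 | 1 | 0 | 0
0 | 0 | 1 | 1 | 1
0 | 1 | 0 | 0 | 0
0 | 1 | 0 | 1 | 1
0 | 1 | 1 | 0 | 0
0 | 1 | 1 | 1 | 1
1 | 0 | 0 | 0 | 0
1 | 0 | 0 | 1 | 1
1 | 0 | 1 | 0 | 0
1 | 0 | 1 | 1 | 1
1 | 1 | 0 | 0 | 0
1 | 1 | 0 | 1 | 1
1 | 1 | 1 | 0 | 1
1 | 1 | 1 | 1 | 0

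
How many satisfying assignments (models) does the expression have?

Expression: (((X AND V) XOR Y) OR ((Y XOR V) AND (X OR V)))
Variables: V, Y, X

Satisfying assignments: (0,1,0), (0,1,1), (1,0,0), (1,0,1), (1,1,0)
Count: 5 out of 8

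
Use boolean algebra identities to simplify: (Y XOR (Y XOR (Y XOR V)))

By XOR self-cancellation ((E XOR v) XOR v = E):
= (Y XOR V)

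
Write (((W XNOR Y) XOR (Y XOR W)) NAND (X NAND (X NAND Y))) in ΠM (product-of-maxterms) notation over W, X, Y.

ΠM(0, 1, 3, 4, 5, 7) = (W OR X OR Y) AND (W OR X OR NOT Y) AND (W OR NOT X OR NOT Y) AND (NOT W OR X OR Y) AND (NOT W OR X OR NOT Y) AND (NOT W OR NOT X OR NOT Y)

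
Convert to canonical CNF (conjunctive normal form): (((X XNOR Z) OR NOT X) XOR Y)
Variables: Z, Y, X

(Z OR Y OR NOT X) AND (Z OR NOT Y OR X) AND (NOT Z OR NOT Y OR X) AND (NOT Z OR NOT Y OR NOT X)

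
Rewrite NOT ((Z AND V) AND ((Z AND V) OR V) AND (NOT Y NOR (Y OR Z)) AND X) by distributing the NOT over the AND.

NOT (Z AND V) OR NOT ((Z AND V) OR V) OR NOT (NOT Y NOR (Y OR Z)) OR NOT X
De Morgan's: NOT(AND of terms) = OR of negations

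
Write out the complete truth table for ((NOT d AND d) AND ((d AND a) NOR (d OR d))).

a | d | Output
--------------
0 | 0 | 0
0 | 1 | 0
1 | 0 | 0
1 | 1 | 0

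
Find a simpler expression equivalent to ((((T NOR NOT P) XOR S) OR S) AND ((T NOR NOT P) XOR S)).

By absorption (E AND (E OR v) = E):
= ((T NOR NOT P) XOR S)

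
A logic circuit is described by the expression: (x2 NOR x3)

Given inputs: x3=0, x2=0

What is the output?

Substituting: (0 NOR 0)
= 1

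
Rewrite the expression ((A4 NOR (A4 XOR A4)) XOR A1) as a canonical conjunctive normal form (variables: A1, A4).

(A1 OR NOT A4) AND (NOT A1 OR A4)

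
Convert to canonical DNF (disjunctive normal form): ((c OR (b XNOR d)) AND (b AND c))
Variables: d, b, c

(NOT d AND b AND c) OR (d AND b AND c)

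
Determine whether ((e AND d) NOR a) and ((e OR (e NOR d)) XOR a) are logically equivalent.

No. Counterexample: with d=1, e=0, a=0, Expression 1 = 1 but Expression 2 = 0.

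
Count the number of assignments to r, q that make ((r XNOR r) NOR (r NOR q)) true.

No assignment satisfies the expression.
Count: 0 out of 4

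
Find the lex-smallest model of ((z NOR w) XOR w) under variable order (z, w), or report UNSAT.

z=0, w=0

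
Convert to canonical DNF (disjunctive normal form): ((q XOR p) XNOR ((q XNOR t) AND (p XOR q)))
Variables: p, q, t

(NOT p AND NOT q AND NOT t) OR (NOT p AND NOT q AND t) OR (NOT p AND q AND t) OR (p AND NOT q AND NOT t) OR (p AND q AND NOT t) OR (p AND q AND t)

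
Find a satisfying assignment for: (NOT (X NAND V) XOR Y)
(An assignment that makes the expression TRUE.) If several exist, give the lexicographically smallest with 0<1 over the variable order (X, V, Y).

X=0, V=0, Y=1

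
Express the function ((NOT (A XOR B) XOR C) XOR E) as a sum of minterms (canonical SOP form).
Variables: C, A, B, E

Σm(0, 3, 5, 6, 9, 10, 12, 15) = (NOT C AND NOT A AND NOT B AND NOT E) OR (NOT C AND NOT A AND B AND E) OR (NOT C AND A AND NOT B AND E) OR (NOT C AND A AND B AND NOT E) OR (C AND NOT A AND NOT B AND E) OR (C AND NOT A AND B AND NOT E) OR (C AND A AND NOT B AND NOT E) OR (C AND A AND B AND E)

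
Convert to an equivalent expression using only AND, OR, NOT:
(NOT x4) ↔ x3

((NOT x4) AND x3) OR (x4 AND NOT x3)
(Biconditional = both true or both false)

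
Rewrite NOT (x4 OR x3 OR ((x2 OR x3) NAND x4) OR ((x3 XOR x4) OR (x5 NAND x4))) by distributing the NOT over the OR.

NOT x4 AND NOT x3 AND NOT ((x2 OR x3) NAND x4) AND NOT ((x3 XOR x4) OR (x5 NAND x4))
De Morgan's: NOT(OR of terms) = AND of negations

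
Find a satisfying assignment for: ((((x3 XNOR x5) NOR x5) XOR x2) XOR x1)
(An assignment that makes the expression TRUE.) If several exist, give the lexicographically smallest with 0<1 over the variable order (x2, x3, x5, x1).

x2=0, x3=0, x5=0, x1=1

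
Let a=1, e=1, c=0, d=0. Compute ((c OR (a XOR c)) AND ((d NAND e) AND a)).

Substituting: ((0 OR (1 XOR 0)) AND ((0 NAND 1) AND 1))
= 1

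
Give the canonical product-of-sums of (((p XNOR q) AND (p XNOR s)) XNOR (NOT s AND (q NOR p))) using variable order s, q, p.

ΠM(7) = (NOT s OR NOT q OR NOT p)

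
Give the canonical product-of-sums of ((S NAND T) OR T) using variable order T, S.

ΠM() = TRUE (no maxterms)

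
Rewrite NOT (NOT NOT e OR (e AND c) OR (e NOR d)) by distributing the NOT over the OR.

NOT e AND NOT (e AND c) AND NOT (e NOR d)
De Morgan's: NOT(OR of terms) = AND of negations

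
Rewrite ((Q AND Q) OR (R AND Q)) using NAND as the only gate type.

((((Q NAND Q) NAND (Q NAND Q)) NAND ((Q NAND Q) NAND (Q NAND Q))) NAND (((R NAND Q) NAND (R NAND Q)) NAND ((R NAND Q) NAND (R NAND Q))))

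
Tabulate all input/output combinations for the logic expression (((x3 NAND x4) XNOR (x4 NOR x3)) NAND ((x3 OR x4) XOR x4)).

x3 | x4 | Output
----------------
0 | 0 | 1
0 | 1 | 1
1 | 0 | 1
1 | 1 | 1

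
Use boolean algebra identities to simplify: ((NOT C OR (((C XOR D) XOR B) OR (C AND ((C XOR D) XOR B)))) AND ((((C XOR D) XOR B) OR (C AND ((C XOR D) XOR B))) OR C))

By distribution ((E OR v) AND (E OR NOT v) = E) then absorption (E OR (E AND v) = E):
= ((C XOR D) XOR B)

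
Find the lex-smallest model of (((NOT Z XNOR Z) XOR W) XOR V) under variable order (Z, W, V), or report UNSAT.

Z=0, W=0, V=1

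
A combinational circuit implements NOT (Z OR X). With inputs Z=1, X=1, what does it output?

Substituting: NOT (1 OR 1)
= 0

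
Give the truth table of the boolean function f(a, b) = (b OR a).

a | b | Output
--------------
0 | 0 | 0
0 | 1 | 1
1 | 0 | 1
1 | 1 | 1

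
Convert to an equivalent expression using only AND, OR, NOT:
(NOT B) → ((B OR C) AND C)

B OR ((B OR C) AND C)
(Implication elimination: A → B = NOT A OR B)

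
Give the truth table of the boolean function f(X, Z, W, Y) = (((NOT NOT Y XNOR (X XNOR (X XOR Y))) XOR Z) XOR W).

X | Z | W | Y | Output
----------------------
0 | 0 | 0 | 0 | 0
0 | 0 | 0 | 1 | 0
0 | 0 | 1 | 0 | 1
0 | 0 | 1 | 1 | 1
0 | 1 | 0 | 0 | 1
0 | 1 | 0 | 1 | 1
0 | 1 | 1 | 0 | 0
0 | 1 | 1 | 1 | 0
1 | 0 | 0 | 0 | 0
1 | 0 | 0 | 1 | 0
1 | 0 | 1 | 0 | 1
1 | 0 | 1 | 1 | 1
1 | 1 | 0 | 0 | 1
1 | 1 | 0 | 1 | 1
1 | 1 | 1 | 0 | 0
1 | 1 | 1 | 1 | 0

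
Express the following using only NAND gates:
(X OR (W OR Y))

((X NAND X) NAND (((W NAND W) NAND (Y NAND Y)) NAND ((W NAND W) NAND (Y NAND Y))))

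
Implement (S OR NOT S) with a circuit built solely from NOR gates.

((S NOR (S NOR S)) NOR (S NOR (S NOR S)))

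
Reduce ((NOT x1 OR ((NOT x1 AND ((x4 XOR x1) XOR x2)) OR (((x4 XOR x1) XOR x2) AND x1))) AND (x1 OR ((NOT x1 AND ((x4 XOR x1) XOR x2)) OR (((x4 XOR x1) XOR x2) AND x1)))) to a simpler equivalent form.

By distribution ((E OR v) AND (E OR NOT v) = E) then distribution ((E AND v) OR (E AND NOT v) = E):
= ((x4 XOR x1) XOR x2)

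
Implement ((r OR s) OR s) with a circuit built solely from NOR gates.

((((r NOR s) NOR (r NOR s)) NOR s) NOR (((r NOR s) NOR (r NOR s)) NOR s))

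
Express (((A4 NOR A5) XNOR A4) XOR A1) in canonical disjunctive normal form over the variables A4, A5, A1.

(NOT A4 AND NOT A5 AND A1) OR (NOT A4 AND A5 AND NOT A1) OR (A4 AND NOT A5 AND A1) OR (A4 AND A5 AND A1)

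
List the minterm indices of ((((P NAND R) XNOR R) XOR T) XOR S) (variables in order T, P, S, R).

Σm(1, 2, 6, 7, 8, 11, 12, 13) = (NOT T AND NOT P AND NOT S AND R) OR (NOT T AND NOT P AND S AND NOT R) OR (NOT T AND P AND S AND NOT R) OR (NOT T AND P AND S AND R) OR (T AND NOT P AND NOT S AND NOT R) OR (T AND NOT P AND S AND R) OR (T AND P AND NOT S AND NOT R) OR (T AND P AND NOT S AND R)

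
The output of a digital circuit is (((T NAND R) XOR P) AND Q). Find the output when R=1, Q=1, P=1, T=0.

Substituting: (((0 NAND 1) XOR 1) AND 1)
= 0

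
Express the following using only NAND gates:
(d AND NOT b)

((d NAND (b NAND b)) NAND (d NAND (b NAND b)))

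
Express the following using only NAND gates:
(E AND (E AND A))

((E NAND ((E NAND A) NAND (E NAND A))) NAND (E NAND ((E NAND A) NAND (E NAND A))))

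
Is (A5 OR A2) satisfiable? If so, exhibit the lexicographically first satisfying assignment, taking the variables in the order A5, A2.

A5=0, A2=1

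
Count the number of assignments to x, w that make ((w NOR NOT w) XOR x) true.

Satisfying assignments: (1,0), (1,1)
Count: 2 out of 4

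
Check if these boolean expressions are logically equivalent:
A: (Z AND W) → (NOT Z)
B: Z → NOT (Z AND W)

Yes, Contrapositive is always equivalent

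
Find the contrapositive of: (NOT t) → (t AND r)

Contrapositive: NOT (t AND r) → t
Note: A statement and its contrapositive are logically equivalent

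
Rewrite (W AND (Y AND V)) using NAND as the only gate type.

((W NAND ((Y NAND V) NAND (Y NAND V))) NAND (W NAND ((Y NAND V) NAND (Y NAND V))))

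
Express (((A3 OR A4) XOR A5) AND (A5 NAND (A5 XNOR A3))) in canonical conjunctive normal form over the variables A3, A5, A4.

(A3 OR A5 OR A4) AND (A3 OR NOT A5 OR NOT A4) AND (NOT A3 OR NOT A5 OR A4) AND (NOT A3 OR NOT A5 OR NOT A4)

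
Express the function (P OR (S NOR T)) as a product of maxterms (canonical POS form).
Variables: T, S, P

ΠM(2, 4, 6) = (T OR NOT S OR P) AND (NOT T OR S OR P) AND (NOT T OR NOT S OR P)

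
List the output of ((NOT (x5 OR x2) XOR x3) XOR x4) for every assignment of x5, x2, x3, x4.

x5 | x2 | x3 | x4 | Output
--------------------------
0 | 0 | 0 | 0 | 1
0 | 0 | 0 | 1 | 0
0 | 0 | 1 | 0 | 0
0 | 0 | 1 | 1 | 1
0 | 1 | 0 | 0 | 0
0 | 1 | 0 | 1 | 1
0 | 1 | 1 | 0 | 1
0 | 1 | 1 | 1 | 0
1 | 0 | 0 | 0 | 0
1 | 0 | 0 | 1 | 1
1 | 0 | 1 | 0 | 1
1 | 0 | 1 | 1 | 0
1 | 1 | 0 | 0 | 0
1 | 1 | 0 | 1 | 1
1 | 1 | 1 | 0 | 1
1 | 1 | 1 | 1 | 0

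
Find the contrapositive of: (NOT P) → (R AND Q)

Contrapositive: NOT (R AND Q) → P
Note: A statement and its contrapositive are logically equivalent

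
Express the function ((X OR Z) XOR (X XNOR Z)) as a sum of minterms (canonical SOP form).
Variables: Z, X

Σm(0, 1, 2) = (NOT Z AND NOT X) OR (NOT Z AND X) OR (Z AND NOT X)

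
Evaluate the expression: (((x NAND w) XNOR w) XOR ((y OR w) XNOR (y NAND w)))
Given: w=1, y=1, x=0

Substituting: (((0 NAND 1) XNOR 1) XOR ((1 OR 1) XNOR (1 NAND 1)))
= 1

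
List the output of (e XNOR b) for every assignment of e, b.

e | b | Output
--------------
0 | 0 | 1
0 | 1 | 0
1 | 0 | 0
1 | 1 | 1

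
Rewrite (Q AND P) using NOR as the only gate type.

((Q NOR Q) NOR (P NOR P))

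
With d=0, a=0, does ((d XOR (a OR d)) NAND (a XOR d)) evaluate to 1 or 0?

Substituting: ((0 XOR (0 OR 0)) NAND (0 XOR 0))
= 1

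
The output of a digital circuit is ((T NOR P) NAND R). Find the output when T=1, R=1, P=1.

Substituting: ((1 NOR 1) NAND 1)
= 1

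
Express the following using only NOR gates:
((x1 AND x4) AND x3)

((((x1 NOR x1) NOR (x4 NOR x4)) NOR ((x1 NOR x1) NOR (x4 NOR x4))) NOR (x3 NOR x3))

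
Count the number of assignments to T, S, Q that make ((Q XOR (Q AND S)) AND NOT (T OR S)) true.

Satisfying assignments: (0,0,1)
Count: 1 out of 8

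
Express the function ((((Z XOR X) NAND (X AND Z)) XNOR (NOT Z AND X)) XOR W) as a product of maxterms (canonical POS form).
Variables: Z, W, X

ΠM(0, 3, 4, 5) = (Z OR W OR X) AND (Z OR NOT W OR NOT X) AND (NOT Z OR W OR X) AND (NOT Z OR W OR NOT X)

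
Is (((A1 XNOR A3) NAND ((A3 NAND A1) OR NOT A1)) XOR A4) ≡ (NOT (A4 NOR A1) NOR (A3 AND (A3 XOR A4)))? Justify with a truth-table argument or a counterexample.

No. Counterexample: with A1=0, A3=0, A4=0, Expression 1 = 0 but Expression 2 = 1.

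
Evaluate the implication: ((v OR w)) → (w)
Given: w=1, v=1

Antecedent ((v OR w)) = 1; consequent (w) = 1.
1 → 1 = 1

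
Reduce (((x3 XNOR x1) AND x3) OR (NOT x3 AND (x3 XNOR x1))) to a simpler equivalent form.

By distribution ((E AND v) OR (E AND NOT v) = E):
= (x3 XNOR x1)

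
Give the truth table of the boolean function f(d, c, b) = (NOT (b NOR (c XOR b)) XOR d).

d | c | b | Output
------------------
0 | 0 | 0 | 0
0 | 0 | 1 | 1
0 | 1 | 0 | 1
0 | 1 | 1 | 1
1 | 0 | 0 | 1
1 | 0 | 1 | 0
1 | 1 | 0 | 0
1 | 1 | 1 | 0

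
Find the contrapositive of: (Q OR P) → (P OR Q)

Contrapositive: NOT (P OR Q) → NOT (Q OR P)
Note: A statement and its contrapositive are logically equivalent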